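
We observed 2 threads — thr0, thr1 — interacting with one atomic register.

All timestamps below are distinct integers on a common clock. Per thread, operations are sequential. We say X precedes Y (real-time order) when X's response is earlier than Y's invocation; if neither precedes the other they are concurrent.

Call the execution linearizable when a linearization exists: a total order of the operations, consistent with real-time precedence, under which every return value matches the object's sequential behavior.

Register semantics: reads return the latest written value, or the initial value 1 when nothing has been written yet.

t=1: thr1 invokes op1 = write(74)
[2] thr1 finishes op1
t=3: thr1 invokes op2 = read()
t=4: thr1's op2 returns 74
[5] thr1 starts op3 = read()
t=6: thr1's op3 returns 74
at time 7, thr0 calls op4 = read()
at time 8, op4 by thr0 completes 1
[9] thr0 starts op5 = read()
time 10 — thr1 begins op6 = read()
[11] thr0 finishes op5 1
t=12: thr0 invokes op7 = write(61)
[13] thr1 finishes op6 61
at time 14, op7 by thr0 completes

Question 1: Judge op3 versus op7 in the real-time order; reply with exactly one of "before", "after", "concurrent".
op3 spans [5,6], op7 spans [12,14]
resp(op3)=6 < inv(op7)=12

before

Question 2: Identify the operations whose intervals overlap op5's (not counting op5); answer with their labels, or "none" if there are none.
overlap test against op5 [9,11]: concurrent iff the interval meets 9..11
op1 [1,2]: before
op2 [3,4]: before
op3 [5,6]: before
op4 [7,8]: before
op6 [10,13]: concurrent
op7 [12,14]: after

op6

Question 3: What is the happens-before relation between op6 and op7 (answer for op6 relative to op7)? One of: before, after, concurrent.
op6 spans [10,13], op7 spans [12,14]
the intervals overlap in both directions

concurrent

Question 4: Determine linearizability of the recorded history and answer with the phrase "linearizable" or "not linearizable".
events 1..7 are fine; event 8 — the response of op4 at time 8 — makes the prefix non-linearizable
the completed operations (4 total) allow one real-time order; the atomic register replay rejects it
sample order op1, op2, op3, op4 stalls at step 4 — op4 read() → 1 has no legal effect

not linearizable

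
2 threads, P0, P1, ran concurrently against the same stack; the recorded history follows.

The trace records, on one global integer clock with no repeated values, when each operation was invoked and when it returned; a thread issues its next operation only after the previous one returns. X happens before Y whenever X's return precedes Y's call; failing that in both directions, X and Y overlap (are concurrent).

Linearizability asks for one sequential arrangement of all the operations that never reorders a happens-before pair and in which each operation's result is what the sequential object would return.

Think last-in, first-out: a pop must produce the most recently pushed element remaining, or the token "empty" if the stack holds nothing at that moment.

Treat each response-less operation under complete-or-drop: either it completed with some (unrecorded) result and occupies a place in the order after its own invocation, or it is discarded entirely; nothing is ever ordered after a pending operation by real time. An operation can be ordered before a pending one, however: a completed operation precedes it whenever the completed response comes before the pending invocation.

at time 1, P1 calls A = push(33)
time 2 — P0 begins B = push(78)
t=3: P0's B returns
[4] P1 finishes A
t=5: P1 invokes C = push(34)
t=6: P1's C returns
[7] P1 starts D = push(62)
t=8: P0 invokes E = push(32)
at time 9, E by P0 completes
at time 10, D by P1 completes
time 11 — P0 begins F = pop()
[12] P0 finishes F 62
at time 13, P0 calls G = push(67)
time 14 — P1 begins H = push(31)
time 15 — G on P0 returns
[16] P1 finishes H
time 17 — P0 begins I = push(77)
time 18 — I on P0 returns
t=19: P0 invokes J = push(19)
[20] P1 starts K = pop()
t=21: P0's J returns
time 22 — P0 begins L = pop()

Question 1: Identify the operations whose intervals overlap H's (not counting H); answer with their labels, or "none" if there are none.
G

H spans [14,16]: anything still running between times 14 and 16 counts as concurrent
A [1,4]: before
B [2,3]: before
C [5,6]: before
D [7,10]: before
E [8,9]: before
F [11,12]: before
G [13,15]: concurrent
I [17,18]: after
J [19,21]: after
K [20,…): after
L [22,…): after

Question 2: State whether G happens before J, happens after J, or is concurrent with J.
before

G spans [13,15], J spans [19,21]
resp(G)=15 < inv(J)=19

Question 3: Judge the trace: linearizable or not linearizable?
linearizable

one valid linearization: A, B, C, E, D, F, G, H, I, J
after step 1 (A push(33)): stack <33>
after step 2 (B push(78)): stack <33,78>
after step 3 (C push(34)): stack <33,78,34>
after step 4 (E push(32)): stack <33,78,34,32>
after step 5 (D push(62)): stack <33,78,34,32,62>
after step 6 (F pop() → 62): stack <33,78,34,32>
after step 7 (G push(67)): stack <33,78,34,32,67>
after step 8 (H push(31)): stack <33,78,34,32,67,31>
after step 9 (I push(77)): stack <33,78,34,32,67,31,77>
after step 10 (J push(19)): stack <33,78,34,32,67,31,77,19>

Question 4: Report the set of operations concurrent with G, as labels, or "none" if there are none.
H

overlap test against G [13,15]: concurrent iff the interval meets 13..15
A [1,4]: before
B [2,3]: before
C [5,6]: before
D [7,10]: before
E [8,9]: before
F [11,12]: before
H [14,16]: concurrent
I [17,18]: after
J [19,21]: after
K [20,…): after
L [22,…): after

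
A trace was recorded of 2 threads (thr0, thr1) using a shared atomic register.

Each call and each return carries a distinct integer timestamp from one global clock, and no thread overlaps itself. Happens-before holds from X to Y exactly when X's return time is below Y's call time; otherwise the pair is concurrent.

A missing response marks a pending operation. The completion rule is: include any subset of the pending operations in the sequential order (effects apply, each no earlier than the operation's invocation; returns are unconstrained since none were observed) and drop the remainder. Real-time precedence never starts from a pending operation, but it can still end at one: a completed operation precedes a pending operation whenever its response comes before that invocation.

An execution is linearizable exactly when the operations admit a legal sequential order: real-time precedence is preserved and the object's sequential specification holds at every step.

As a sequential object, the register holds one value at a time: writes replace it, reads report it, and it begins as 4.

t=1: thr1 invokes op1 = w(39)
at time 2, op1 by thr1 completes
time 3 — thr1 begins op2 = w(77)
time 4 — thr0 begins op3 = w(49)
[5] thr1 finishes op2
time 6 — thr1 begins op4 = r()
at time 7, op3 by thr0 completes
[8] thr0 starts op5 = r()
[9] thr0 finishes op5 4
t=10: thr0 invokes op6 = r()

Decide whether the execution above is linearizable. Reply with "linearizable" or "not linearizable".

the violation lands at event 9, op5's response at time 9: events 1..8 linearize, events 1..9 do not
the 4 completed operations admit 2 real-time orders; each fails the atomic register replay
including or dropping the 1 pending operation (op4) in any combination fails
sample order op1, op2, op3, op5 (pending dropped) stalls at step 4 — op5 r() → 4 has no legal effect
sample order op1, op3, op2, op5 (pending dropped) stalls at step 4 — op5 r() → 4 has no legal effect

not linearizable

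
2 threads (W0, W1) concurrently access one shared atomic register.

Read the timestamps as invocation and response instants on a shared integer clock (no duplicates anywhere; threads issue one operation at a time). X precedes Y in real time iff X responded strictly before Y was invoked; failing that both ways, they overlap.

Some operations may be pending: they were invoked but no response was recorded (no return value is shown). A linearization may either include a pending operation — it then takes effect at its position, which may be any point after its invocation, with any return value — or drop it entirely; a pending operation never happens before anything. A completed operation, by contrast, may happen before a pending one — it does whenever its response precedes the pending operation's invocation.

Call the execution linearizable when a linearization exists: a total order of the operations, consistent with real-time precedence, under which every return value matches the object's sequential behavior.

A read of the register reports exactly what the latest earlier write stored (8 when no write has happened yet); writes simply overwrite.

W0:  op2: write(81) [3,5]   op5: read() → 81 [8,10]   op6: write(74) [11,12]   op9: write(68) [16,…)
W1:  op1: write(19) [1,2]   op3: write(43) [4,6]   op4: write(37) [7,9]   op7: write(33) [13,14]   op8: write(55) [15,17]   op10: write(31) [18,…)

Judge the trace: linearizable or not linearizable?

a witness: op1, op3, op2, op5, op4, op6, op7, op8
step 1: op1 write(19) — value 19
step 2: op3 write(43) — value 43
step 3: op2 write(81) — value 81
step 4: op5 read() → 81 — value 81
step 5: op4 write(37) — value 37
step 6: op6 write(74) — value 74
step 7: op7 write(33) — value 33
step 8: op8 write(55) — value 55

linearizable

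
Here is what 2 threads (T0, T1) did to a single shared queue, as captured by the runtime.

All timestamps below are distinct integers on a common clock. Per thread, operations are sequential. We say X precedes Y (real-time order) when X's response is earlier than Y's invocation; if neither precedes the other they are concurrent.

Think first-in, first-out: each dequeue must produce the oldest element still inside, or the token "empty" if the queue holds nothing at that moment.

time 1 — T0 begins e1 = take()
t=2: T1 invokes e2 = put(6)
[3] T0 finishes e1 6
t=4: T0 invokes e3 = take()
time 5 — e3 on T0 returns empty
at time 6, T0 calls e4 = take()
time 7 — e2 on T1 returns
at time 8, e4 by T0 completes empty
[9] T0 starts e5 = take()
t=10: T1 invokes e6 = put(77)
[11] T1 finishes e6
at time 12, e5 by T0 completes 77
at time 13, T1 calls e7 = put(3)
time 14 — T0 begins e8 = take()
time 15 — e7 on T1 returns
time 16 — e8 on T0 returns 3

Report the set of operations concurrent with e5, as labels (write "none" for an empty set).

e5 spans [9,12]; an op avoiding the whole window 9..12 is ordered, any other is concurrent
e1 [1,3]: before
e2 [2,7]: before
e3 [4,5]: before
e4 [6,8]: before
e6 [10,11]: concurrent
e7 [13,15]: after
e8 [14,16]: after

e6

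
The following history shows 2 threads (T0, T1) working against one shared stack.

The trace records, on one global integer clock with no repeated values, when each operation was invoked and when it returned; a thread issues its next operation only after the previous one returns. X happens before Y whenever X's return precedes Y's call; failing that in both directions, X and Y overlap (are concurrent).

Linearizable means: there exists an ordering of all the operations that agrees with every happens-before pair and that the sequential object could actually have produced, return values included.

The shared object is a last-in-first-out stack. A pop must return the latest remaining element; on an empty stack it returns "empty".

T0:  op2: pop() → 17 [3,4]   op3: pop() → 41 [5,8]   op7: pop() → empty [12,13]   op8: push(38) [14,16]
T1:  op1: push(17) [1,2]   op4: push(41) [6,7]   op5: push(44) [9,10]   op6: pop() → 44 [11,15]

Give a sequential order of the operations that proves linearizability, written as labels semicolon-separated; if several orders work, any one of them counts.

op1; op2; op4; op3; op5; op6; op7; op8

1. op1 push(17), leaving stack <17>
2. op2 pop() → 17, leaving stack <>
3. op4 push(41), leaving stack <41>
4. op3 pop() → 41, leaving stack <>
5. op5 push(44), leaving stack <44>
6. op6 pop() → 44, leaving stack <>
7. op7 pop() → empty, leaving stack <>
8. op8 push(38), leaving stack <38>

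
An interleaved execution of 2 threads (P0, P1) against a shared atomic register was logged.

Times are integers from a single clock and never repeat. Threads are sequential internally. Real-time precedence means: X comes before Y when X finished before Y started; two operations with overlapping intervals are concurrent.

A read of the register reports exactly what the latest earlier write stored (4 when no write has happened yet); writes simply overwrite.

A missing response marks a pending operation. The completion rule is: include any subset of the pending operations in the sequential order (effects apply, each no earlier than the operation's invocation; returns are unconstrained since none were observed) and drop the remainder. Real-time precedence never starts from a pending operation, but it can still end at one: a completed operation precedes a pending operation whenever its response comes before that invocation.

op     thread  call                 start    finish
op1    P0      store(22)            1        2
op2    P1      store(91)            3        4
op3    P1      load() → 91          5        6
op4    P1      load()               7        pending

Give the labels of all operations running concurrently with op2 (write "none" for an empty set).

none

op2 spans [3,4]; an op avoiding the whole window 3..4 is ordered, any other is concurrent
op1 [1,2]: before
op3 [5,6]: after
op4 [7,…): after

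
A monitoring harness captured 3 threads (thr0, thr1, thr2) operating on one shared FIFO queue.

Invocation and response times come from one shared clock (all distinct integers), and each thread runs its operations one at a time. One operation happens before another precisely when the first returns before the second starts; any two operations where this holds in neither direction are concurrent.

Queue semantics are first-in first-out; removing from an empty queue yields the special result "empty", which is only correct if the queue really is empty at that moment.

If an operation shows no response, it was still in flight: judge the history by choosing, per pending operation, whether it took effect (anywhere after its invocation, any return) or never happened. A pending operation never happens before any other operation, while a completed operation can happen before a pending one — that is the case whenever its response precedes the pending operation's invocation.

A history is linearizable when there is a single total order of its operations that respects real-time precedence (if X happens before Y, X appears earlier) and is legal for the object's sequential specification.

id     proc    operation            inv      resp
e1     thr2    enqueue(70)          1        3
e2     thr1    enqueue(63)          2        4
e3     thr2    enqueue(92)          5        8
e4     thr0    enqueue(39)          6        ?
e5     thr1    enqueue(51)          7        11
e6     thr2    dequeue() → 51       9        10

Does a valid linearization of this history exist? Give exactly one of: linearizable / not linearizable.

not linearizable

events 1..9 are fine; event 10 — the response of e6 at time 10 — makes the prefix non-linearizable
no legal order exists: 2 real-time-consistent candidates over 4 completed FIFO queue operations, all rejected
every completion of the 2 pending operations (e4, e5) was checked; none linearizes
sample order e1, e2, e3, e6 (pending dropped) stalls at step 4 — e6 dequeue() → 51 has no legal effect
sample order e2, e1, e3, e6 (pending dropped) stalls at step 4 — e6 dequeue() → 51 has no legal effect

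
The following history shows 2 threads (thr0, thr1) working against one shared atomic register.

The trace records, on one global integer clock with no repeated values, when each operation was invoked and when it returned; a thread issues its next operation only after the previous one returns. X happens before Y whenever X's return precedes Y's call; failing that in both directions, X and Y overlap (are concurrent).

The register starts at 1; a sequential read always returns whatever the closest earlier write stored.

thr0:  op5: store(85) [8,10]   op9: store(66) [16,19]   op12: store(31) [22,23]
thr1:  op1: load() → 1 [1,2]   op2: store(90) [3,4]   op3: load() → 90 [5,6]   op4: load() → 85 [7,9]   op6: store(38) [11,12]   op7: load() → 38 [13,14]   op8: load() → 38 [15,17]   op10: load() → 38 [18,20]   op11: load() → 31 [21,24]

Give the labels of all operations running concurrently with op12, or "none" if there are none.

op11

op12 spans [22,23]; an op avoiding the whole window 22..23 is ordered, any other is concurrent
op1 [1,2]: before
op2 [3,4]: before
op3 [5,6]: before
op4 [7,9]: before
op5 [8,10]: before
op6 [11,12]: before
op7 [13,14]: before
op8 [15,17]: before
op9 [16,19]: before
op10 [18,20]: before
op11 [21,24]: concurrent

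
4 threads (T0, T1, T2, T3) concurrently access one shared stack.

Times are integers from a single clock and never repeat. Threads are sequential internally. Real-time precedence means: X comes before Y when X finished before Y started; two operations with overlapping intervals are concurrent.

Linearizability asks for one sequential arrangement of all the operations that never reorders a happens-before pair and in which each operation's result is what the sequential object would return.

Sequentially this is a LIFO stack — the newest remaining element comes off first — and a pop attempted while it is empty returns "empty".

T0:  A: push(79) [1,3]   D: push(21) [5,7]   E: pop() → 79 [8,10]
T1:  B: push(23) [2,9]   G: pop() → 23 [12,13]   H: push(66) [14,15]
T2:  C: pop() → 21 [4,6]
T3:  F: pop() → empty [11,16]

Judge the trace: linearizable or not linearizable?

a witness: A, D, C, E, B, G, F, H
after step 1 (A push(79)): stack <79>
after step 2 (D push(21)): stack <79,21>
after step 3 (C pop() → 21): stack <79>
after step 4 (E pop() → 79): stack <>
after step 5 (B push(23)): stack <23>
after step 6 (G pop() → 23): stack <>
after step 7 (F pop() → empty): stack <>
after step 8 (H push(66)): stack <66>

linearizable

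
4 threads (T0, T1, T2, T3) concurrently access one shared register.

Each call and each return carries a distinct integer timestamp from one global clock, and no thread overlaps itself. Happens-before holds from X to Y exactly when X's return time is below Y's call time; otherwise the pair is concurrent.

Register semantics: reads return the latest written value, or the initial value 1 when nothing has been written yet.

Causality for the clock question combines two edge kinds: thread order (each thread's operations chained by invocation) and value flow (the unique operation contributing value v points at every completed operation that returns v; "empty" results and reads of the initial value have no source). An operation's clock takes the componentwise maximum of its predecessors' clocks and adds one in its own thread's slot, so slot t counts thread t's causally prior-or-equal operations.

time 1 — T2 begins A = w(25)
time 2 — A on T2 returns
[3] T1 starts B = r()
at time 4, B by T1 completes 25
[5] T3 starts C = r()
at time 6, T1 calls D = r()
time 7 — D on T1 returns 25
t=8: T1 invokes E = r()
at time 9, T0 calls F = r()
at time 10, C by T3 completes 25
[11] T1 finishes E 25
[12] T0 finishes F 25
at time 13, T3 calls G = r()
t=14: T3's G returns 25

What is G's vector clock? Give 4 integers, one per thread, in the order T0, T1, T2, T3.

(0, 0, 1, 2)

VC(A, invoked at 1): no causal predecessors; +1 on T2 → (0, 0, 1, 0)
from VC(A)=(0, 0, 1, 0), C (invoked 5) maxes components and bumps T3 → (0, 0, 1, 1)
from VC(A)=(0, 0, 1, 0), B (invoked 3) maxes components and bumps T1 → (0, 1, 1, 0)
from VC(A)=(0, 0, 1, 0), F (invoked 9) maxes components and bumps T0 → (1, 0, 1, 0)
from VC(A)=(0, 0, 1, 0), VC(C)=(0, 0, 1, 1), G (invoked 13) maxes components and bumps T3 → (0, 0, 1, 2)
from VC(A)=(0, 0, 1, 0), VC(B)=(0, 1, 1, 0), D (invoked 6) maxes components and bumps T1 → (0, 2, 1, 0)
from VC(A)=(0, 0, 1, 0), VC(D)=(0, 2, 1, 0), E (invoked 8) maxes components and bumps T1 → (0, 3, 1, 0)
target: VC(G) = (0, 0, 1, 2)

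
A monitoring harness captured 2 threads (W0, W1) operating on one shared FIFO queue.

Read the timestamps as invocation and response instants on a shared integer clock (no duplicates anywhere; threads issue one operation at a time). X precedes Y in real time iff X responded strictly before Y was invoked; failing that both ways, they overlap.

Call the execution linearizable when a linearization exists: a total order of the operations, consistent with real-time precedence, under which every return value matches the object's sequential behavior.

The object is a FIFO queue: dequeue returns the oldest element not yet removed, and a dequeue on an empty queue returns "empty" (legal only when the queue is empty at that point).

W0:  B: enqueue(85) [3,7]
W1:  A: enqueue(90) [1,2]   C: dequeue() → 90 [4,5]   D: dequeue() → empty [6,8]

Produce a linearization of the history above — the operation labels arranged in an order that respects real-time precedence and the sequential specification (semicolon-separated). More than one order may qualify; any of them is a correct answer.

after step 1 (A enqueue(90)): queue <90>
after step 2 (C dequeue() → 90): queue <>
after step 3 (D dequeue() → empty): queue <>
after step 4 (B enqueue(85)): queue <85>

A; C; D; B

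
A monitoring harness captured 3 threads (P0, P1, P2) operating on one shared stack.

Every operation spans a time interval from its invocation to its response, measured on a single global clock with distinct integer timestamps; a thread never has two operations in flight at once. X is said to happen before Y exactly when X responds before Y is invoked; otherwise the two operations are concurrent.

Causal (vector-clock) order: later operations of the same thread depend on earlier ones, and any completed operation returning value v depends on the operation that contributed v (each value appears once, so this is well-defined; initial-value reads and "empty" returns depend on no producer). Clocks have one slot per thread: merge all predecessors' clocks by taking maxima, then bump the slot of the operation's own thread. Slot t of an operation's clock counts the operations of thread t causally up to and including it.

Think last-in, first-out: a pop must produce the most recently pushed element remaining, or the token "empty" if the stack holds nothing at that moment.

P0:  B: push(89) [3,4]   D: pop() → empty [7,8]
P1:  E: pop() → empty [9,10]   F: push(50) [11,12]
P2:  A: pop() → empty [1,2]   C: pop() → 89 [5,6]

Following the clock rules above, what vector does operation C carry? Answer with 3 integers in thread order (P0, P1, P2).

(1, 0, 2)

VC(A, invoked at 1): no causal predecessors; +1 on P2 → (0, 0, 1)
VC(E, invoked at 9): no causal predecessors; +1 on P1 → (0, 1, 0)
VC(B, invoked at 3): no causal predecessors; +1 on P0 → (1, 0, 0)
F (invocation 11): componentwise max over VC(E)=(0, 1, 0), +1 at P1, giving (0, 2, 0)
D (invocation 7): componentwise max over VC(B)=(1, 0, 0), +1 at P0, giving (2, 0, 0)
C (invocation 5): componentwise max over VC(A)=(0, 0, 1), VC(B)=(1, 0, 0), +1 at P2, giving (1, 0, 2)
target: VC(C) = (1, 0, 2)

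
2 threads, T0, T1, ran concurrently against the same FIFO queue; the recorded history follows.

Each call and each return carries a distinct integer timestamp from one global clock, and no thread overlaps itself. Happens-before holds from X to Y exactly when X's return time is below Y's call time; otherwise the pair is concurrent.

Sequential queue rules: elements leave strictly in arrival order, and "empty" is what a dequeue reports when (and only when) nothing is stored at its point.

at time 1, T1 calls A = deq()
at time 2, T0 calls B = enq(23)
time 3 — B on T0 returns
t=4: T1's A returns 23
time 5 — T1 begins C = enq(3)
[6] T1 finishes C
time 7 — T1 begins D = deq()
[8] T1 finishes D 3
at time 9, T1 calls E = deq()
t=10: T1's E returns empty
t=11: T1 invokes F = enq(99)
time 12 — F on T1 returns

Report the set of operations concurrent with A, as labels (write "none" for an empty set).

B

concurrent with A ([1,4]): every op whose interval crosses 1..4
B [2,3]: concurrent
C [5,6]: after
D [7,8]: after
E [9,10]: after
F [11,12]: after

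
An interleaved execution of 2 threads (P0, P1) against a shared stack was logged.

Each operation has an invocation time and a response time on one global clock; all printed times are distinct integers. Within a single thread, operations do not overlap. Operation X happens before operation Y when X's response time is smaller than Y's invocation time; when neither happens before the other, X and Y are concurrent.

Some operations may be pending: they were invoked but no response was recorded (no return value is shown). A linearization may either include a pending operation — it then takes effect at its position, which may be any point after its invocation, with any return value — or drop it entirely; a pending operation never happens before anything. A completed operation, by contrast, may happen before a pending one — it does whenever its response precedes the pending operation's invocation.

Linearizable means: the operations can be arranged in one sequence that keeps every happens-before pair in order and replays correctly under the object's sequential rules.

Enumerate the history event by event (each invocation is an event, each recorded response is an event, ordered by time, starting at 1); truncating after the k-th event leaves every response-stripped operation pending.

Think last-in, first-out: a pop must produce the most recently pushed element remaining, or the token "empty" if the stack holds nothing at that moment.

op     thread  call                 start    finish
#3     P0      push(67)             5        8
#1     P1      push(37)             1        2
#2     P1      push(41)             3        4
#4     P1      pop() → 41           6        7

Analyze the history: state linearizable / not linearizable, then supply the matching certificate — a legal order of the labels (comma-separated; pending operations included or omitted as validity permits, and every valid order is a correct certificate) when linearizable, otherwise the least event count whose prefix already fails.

linearizable — witness: #1, #2, #4, #3

after step 1 (#1 push(37)): stack <37>
after step 2 (#2 push(41)): stack <37,41>
after step 3 (#4 pop() → 41): stack <37>
after step 4 (#3 push(67)): stack <37,67>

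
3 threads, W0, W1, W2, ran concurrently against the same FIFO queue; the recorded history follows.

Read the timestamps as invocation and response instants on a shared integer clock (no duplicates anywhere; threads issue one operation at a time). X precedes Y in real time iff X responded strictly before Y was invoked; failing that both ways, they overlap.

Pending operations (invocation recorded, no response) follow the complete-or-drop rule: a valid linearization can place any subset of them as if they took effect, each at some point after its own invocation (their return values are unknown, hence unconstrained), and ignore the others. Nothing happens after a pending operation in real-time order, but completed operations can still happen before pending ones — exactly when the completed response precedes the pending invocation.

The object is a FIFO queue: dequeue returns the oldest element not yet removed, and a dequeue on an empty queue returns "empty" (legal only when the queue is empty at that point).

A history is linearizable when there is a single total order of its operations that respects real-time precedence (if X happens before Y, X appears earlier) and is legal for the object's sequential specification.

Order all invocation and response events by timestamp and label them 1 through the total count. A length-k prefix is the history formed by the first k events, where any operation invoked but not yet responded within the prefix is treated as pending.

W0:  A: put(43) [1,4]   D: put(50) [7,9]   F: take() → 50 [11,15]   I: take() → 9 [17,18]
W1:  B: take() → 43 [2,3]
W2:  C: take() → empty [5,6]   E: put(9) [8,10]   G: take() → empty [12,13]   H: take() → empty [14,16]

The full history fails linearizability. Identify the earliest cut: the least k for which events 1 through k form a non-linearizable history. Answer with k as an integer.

13

events 1..12 are still linearizable — one witness is A, B, C, D, E:
after step 1 (A put(43)): queue <43>
after step 2 (B take() → 43): queue <>
after step 3 (C take() → empty): queue <>
after step 4 (D put(50)): queue <50>
after step 5 (E put(9)): queue <50,9>
with event 13 included (G responding at time 13), all real-time-consistent orders fail
every completion of the 1 pending operation (F) was checked; none linearizes
sample order A, B, C, D, E, G (pending dropped) stalls at step 6 — G take() → empty has no legal effect
sample order A, B, C, E, D, G (pending dropped) stalls at step 6 — G take() → empty has no legal effect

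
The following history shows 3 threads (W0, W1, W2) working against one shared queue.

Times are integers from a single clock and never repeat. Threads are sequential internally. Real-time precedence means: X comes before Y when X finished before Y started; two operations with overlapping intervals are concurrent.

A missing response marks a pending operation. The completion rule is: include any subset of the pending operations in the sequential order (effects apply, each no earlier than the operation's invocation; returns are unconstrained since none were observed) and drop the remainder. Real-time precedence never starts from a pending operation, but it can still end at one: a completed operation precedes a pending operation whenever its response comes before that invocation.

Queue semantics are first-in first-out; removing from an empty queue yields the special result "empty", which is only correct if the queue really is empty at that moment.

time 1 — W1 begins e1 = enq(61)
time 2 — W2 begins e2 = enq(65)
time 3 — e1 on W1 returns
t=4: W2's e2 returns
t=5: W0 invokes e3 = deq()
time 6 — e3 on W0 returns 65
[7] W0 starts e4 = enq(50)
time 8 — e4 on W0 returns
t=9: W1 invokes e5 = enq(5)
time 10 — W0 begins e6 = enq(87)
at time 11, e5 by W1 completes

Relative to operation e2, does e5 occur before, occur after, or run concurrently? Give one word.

after

e5 spans [9,11], e2 spans [2,4]
resp(e2)=4 < inv(e5)=9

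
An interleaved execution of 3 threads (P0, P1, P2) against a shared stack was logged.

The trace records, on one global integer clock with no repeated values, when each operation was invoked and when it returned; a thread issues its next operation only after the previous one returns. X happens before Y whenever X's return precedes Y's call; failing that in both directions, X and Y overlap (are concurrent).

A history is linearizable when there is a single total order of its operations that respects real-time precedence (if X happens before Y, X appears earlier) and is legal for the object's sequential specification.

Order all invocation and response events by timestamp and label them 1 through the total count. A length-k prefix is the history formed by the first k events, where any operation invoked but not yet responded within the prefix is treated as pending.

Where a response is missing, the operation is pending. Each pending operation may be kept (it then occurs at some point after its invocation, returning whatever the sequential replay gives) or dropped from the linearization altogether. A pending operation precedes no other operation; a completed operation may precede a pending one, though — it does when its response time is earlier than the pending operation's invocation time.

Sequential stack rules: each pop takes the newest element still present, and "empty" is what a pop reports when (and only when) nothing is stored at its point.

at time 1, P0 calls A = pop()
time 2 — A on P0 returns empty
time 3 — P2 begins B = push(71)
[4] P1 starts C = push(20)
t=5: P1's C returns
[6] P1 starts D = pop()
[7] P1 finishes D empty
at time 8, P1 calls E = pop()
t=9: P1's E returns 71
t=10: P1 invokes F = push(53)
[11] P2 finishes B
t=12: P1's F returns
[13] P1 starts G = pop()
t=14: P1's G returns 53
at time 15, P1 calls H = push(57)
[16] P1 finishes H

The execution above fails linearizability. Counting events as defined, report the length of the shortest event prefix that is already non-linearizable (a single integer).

7

a valid linearization of events 1..6 exists, for instance A, B, C:
after step 1 (A pop() → empty): stack <>
after step 2 (B push(71) (pending, included)): stack <71>
after step 3 (C push(20)): stack <71,20>
once event 7 joins (D's response, time 7), exhaustive search finds no witness
no escape via the 1 pending operation (B): every completion choice fails
one such order, A, C, D (pending dropped), breaks at step 3 where D pop() → empty is illegal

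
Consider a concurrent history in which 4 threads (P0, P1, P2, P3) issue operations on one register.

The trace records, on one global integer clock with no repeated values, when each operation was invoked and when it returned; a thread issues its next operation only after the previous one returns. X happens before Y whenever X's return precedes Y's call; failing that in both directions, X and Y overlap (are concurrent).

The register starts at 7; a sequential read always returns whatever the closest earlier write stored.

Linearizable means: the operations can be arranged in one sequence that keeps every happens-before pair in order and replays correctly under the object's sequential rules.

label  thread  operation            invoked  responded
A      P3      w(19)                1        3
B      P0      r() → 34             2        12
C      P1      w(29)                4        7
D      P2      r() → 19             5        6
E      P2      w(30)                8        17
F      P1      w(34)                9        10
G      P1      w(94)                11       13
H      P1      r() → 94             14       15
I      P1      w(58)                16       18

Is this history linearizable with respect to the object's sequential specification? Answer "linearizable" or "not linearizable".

a witness: A, D, C, E, F, B, G, H, I
after step 1 (A w(19)): value 19
after step 2 (D r() → 19): value 19
after step 3 (C w(29)): value 29
after step 4 (E w(30)): value 30
after step 5 (F w(34)): value 34
after step 6 (B r() → 34): value 34
after step 7 (G w(94)): value 94
after step 8 (H r() → 94): value 94
after step 9 (I w(58)): value 58

linearizable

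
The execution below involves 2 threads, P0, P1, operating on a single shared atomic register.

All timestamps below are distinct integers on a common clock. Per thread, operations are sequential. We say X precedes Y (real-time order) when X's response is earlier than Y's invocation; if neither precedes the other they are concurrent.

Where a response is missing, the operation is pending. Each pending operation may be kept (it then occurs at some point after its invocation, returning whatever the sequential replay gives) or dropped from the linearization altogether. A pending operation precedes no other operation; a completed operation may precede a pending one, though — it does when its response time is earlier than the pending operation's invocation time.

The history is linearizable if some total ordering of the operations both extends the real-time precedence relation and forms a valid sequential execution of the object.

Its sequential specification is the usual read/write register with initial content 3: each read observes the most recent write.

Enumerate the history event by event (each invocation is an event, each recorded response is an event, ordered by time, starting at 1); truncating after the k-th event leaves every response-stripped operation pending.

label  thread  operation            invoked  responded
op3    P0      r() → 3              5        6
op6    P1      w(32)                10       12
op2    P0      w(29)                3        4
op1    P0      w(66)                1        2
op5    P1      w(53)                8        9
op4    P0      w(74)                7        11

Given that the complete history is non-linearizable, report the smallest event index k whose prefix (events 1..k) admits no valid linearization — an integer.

events 1..5 are linearizable, e.g. via op1, op2:
step 1: op1 w(66) — value 66
step 2: op2 w(29) — value 29
adding event 6 (op3 responds at 6) leaves no legal real-time order
e.g. op1, op2, op3: illegal at step 3, since op3 r() → 3 cannot apply there

6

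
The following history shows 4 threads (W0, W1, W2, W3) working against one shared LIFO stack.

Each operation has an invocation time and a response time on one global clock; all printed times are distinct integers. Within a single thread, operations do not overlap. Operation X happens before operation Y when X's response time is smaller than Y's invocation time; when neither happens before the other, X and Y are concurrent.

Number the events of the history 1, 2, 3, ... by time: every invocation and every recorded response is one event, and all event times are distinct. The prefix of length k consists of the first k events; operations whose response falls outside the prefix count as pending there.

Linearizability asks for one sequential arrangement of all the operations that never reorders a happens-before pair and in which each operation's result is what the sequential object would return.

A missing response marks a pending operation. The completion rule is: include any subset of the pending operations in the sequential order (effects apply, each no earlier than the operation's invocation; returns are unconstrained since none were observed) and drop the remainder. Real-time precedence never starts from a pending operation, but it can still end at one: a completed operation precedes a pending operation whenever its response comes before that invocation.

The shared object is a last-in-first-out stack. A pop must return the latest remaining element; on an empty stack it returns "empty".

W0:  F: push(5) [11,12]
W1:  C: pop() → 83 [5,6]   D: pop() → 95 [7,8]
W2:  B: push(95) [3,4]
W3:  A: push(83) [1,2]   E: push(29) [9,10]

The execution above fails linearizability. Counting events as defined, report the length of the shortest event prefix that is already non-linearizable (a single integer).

events 1..5 are linearizable, e.g. via A, B:
step 1: A push(83) — stack <83>
step 2: B push(95) — stack <83,95>
with event 6 included (C responding at time 6), all real-time-consistent orders fail
take A, B, C: step 3 already fails, because C pop() → 83 cannot occur there

6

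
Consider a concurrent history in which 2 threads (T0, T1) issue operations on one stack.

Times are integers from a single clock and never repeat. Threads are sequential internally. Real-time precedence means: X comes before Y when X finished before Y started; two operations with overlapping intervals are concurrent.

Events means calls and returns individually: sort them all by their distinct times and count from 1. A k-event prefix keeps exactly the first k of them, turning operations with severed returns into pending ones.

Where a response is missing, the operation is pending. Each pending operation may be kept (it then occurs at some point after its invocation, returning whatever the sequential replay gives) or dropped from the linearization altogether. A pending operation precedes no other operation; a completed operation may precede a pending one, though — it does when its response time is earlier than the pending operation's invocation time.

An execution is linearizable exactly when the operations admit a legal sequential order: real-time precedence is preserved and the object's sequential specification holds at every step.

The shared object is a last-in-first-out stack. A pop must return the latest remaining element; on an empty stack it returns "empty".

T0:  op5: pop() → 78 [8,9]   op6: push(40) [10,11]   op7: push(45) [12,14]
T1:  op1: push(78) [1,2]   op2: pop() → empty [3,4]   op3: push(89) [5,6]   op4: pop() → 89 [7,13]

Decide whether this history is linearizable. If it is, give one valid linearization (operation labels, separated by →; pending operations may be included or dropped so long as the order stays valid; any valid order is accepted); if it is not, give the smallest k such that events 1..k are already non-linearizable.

not linearizable — minimal violating prefix: 4 events

prefix check: 1..3 passes, 1..4 fails once op2's time-4 response joins
one real-time candidate order over the 2 completed operations — the stack replay rejects it
sample order op1, op2 stalls at step 2 — op2 pop() → empty has no legal effect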